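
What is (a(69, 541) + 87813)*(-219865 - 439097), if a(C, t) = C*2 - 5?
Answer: -57953072052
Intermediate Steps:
a(C, t) = -5 + 2*C (a(C, t) = 2*C - 5 = -5 + 2*C)
(a(69, 541) + 87813)*(-219865 - 439097) = ((-5 + 2*69) + 87813)*(-219865 - 439097) = ((-5 + 138) + 87813)*(-658962) = (133 + 87813)*(-658962) = 87946*(-658962) = -57953072052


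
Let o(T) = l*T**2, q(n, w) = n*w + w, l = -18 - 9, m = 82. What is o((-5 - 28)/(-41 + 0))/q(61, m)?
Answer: -29403/8546204 ≈ -0.0034405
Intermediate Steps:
l = -27 (l = -18 - 1*9 = -18 - 9 = -27)
q(n, w) = w + n*w
o(T) = -27*T**2
o((-5 - 28)/(-41 + 0))/q(61, m) = (-27*(-5 - 28)**2/(-41 + 0)**2)/((82*(1 + 61))) = (-27*(-33/(-41))**2)/((82*62)) = -27*(-33*(-1/41))**2/5084 = -27*(33/41)**2*(1/5084) = -27*1089/1681*(1/5084) = -29403/1681*1/5084 = -29403/8546204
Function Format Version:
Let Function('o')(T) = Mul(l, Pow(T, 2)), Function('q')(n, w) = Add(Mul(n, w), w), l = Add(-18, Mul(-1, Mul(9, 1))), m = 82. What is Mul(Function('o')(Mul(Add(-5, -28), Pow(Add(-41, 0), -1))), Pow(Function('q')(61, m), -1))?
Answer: Rational(-29403, 8546204) ≈ -0.0034405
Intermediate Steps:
l = -27 (l = Add(-18, Mul(-1, 9)) = Add(-18, -9) = -27)
Function('q')(n, w) = Add(w, Mul(n, w))
Function('o')(T) = Mul(-27, Pow(T, 2))
Mul(Function('o')(Mul(Add(-5, -28), Pow(Add(-41, 0), -1))), Pow(Function('q')(61, m), -1)) = Mul(Mul(-27, Pow(Mul(Add(-5, -28), Pow(Add(-41, 0), -1)), 2)), Pow(Mul(82, Add(1, 61)), -1)) = Mul(Mul(-27, Pow(Mul(-33, Pow(-41, -1)), 2)), Pow(Mul(82, 62), -1)) = Mul(Mul(-27, Pow(Mul(-33, Rational(-1, 41)), 2)), Pow(5084, -1)) = Mul(Mul(-27, Pow(Rational(33, 41), 2)), Rational(1, 5084)) = Mul(Mul(-27, Rational(1089, 1681)), Rational(1, 5084)) = Mul(Rational(-29403, 1681), Rational(1, 5084)) = Rational(-29403, 8546204)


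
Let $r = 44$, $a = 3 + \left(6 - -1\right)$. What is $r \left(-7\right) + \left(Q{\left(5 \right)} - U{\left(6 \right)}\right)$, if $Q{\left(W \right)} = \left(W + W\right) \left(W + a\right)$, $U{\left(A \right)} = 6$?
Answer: $-164$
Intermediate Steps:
$a = 10$ ($a = 3 + \left(6 + 1\right) = 3 + 7 = 10$)
$Q{\left(W \right)} = 2 W \left(10 + W\right)$ ($Q{\left(W \right)} = \left(W + W\right) \left(W + 10\right) = 2 W \left(10 + W\right)$)
$r \left(-7\right) + \left(Q{\left(5 \right)} - U{\left(6 \right)}\right) = 44 \left(-7\right) + \left(2 \cdot 5 \left(10 + 5\right) - 6\right) = -308 - \left(6 - 150\right) = -308 + \left(150 - 6\right) = -308 + 144 = -164$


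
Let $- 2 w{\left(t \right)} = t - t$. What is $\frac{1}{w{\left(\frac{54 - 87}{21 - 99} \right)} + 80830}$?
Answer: $\frac{1}{80830} \approx 1.2372 \cdot 10^{-5}$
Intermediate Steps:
$w{\left(t \right)} = 0$ ($w{\left(t \right)} = - \frac{t - t}{2} = \left(- \frac{1}{2}\right) 0 = 0$)
$\frac{1}{w{\left(\frac{54 - 87}{21 - 99} \right)} + 80830} = \frac{1}{0 + 80830} = \frac{1}{80830}$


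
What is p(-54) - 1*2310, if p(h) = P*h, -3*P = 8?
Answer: -2166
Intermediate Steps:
P = -8/3 (P = -⅓*8 = -8/3 ≈ -2.6667)
p(h) = -8*h/3
p(-54) - 1*2310 = -8/3*(-54) - 1*2310 = 144 - 2310 = -2166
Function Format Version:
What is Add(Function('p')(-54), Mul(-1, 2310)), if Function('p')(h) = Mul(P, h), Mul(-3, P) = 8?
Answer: -2166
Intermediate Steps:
P = Rational(-8, 3) (P = Mul(Rational(-1, 3), 8) = Rational(-8, 3) ≈ -2.6667)
Function('p')(h) = Mul(Rational(-8, 3), h)
Add(Function('p')(-54), Mul(-1, 2310)) = Add(Mul(Rational(-8, 3), -54), Mul(-1, 2310)) = Add(144, -2310) = -2166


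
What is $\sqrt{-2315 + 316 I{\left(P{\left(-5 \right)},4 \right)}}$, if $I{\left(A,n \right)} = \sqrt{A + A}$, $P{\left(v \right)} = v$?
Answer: $\sqrt{-2315 + 316 i \sqrt{10}} \approx 10.16 + 49.176 i$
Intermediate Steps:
$I{\left(A,n \right)} = \sqrt{2} \sqrt{A}$ ($I{\left(A,n \right)} = \sqrt{2 A} = \sqrt{2} \sqrt{A}$)
$\sqrt{-2315 + 316 I{\left(P{\left(-5 \right)},4 \right)}} = \sqrt{-2315 + 316 \sqrt{2} \sqrt{-5}} = \sqrt{-2315 + 316 \sqrt{2} i \sqrt{5}} = \sqrt{-2315 + 316 i \sqrt{10}}$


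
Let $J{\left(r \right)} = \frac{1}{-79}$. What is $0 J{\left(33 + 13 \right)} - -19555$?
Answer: $19555$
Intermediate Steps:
$J{\left(r \right)} = - \frac{1}{79}$
$0 J{\left(33 + 13 \right)} - -19555 = 0 \left(- \frac{1}{79}\right) - -19555 = 0 + 19555 = 19555$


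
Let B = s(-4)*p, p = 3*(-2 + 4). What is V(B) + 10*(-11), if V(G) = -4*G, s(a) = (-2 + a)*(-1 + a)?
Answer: -830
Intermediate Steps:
s(a) = (-1 + a)*(-2 + a)
p = 6 (p = 3*2 = 6)
B = 180 (B = (2 + (-4)**2 - 3*(-4))*6 = (2 + 16 + 12)*6 = 30*6 = 180)
V(B) + 10*(-11) = -4*180 + 10*(-11) = -720 - 110 = -830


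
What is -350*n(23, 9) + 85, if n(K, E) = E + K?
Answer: -11115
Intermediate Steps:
-350*n(23, 9) + 85 = -350*(9 + 23) + 85 = -350*32 + 85 = -11200 + 85 = -11115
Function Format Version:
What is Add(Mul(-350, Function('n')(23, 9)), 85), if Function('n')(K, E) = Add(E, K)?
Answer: -11115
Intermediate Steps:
Add(Mul(-350, Function('n')(23, 9)), 85) = Add(Mul(-350, Add(9, 23)), 85) = Add(Mul(-350, 32), 85) = Add(-11200, 85) = -11115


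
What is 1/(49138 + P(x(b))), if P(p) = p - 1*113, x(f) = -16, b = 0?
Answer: 1/49009 ≈ 2.0404e-5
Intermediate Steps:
P(p) = -113 + p (P(p) = p - 113 = -113 + p)
1/(49138 + P(x(b))) = 1/(49138 + (-113 - 16)) = 1/(49138 - 129) = 1/49009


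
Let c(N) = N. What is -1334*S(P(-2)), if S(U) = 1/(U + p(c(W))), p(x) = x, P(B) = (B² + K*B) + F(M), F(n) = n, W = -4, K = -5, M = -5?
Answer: -1334/5 ≈ -266.80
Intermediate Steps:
P(B) = -5 + B² - 5*B (P(B) = (B² - 5*B) - 5 = -5 + B² - 5*B)
S(U) = 1/(-4 + U) (S(U) = 1/(U - 4) = 1/(-4 + U))
-1334*S(P(-2)) = -1334/(-4 + (-5 + (-2)² - 5*(-2))) = -1334/(-4 + (-5 + 4 + 10)) = -1334/(-4 + 9) = -1334/5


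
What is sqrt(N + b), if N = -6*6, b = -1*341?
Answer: I*sqrt(377) ≈ 19.417*I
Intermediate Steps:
b = -341
N = -36 (N = -1*36 = -36)
sqrt(N + b) = sqrt(-36 - 341) = sqrt(-377) = I*sqrt(377)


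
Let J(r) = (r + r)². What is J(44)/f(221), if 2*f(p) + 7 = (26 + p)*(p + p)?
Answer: 15488/109167 ≈ 0.14187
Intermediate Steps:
f(p) = -7/2 + p*(26 + p) (f(p) = -7/2 + ((26 + p)*(p + p))/2 = -7/2 + ((26 + p)*(2*p))/2 = -7/2 + (2*p*(26 + p))/2 = -7/2 + p*(26 + p))
J(r) = 4*r² (J(r) = (2*r)² = 4*r²)
J(44)/f(221) = (4*44²)/(-7/2 + 221² + 26*221) = (4*1936)/(-7/2 + 48841 + 5746) = 7744/(109167/2) = 7744*(2/109167) = 15488/109167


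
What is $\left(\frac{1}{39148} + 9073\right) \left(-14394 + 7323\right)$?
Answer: $- \frac{2511547111155}{39148} \approx -6.4155 \cdot 10^{7}$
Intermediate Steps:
$\left(\frac{1}{39148} + 9073\right) \left(-14394 + 7323\right) = \left(\frac{1}{39148} + 9073\right) \left(-7071\right) = \frac{355189805}{39148} \left(-7071\right) = - \frac{2511547111155}{39148}$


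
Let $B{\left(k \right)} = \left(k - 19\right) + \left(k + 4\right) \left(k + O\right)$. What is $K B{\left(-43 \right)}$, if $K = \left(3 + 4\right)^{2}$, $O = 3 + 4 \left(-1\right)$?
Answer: $81046$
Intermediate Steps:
$O = -1$ ($O = 3 - 4 = -1$)
$K = 49$ ($K = 7^{2} = 49$)
$B{\left(k \right)} = -19 + k + \left(-1 + k\right) \left(4 + k\right)$ ($B{\left(k \right)} = \left(k - 19\right) + \left(k + 4\right) \left(k - 1\right) = \left(-19 + k\right) + \left(4 + k\right) \left(-1 + k\right) = \left(-19 + k\right) + \left(-1 + k\right) \left(4 + k\right) = -19 + k + \left(-1 + k\right) \left(4 + k\right)$)
$K B{\left(-43 \right)} = 49 \left(-23 + \left(-43\right)^{2} + 4 \left(-43\right)\right) = 49 \left(-23 + 1849 - 172\right) = 49 \cdot 1654 = 81046$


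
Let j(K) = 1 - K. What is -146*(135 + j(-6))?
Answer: -20732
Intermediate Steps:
-146*(135 + j(-6)) = -146*(135 + (1 - 1*(-6))) = -146*(135 + (1 + 6)) = -146*(135 + 7) = -146*142 = -20732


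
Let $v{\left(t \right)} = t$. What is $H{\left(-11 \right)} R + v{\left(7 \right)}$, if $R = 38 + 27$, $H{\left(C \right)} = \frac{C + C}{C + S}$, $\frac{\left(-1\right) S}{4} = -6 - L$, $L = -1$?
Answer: $- \frac{1367}{9} \approx -151.89$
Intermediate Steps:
$S = 20$ ($S = - 4 \left(-6 - -1\right) = - 4 \left(-6 + 1\right) = \left(-4\right) \left(-5\right) = 20$)
$H{\left(C \right)} = \frac{2 C}{20 + C}$ ($H{\left(C \right)} = \frac{C + C}{C + 20} = \frac{2 C}{20 + C}$)
$R = 65$
$H{\left(-11 \right)} R + v{\left(7 \right)} = 2 \left(-11\right) \frac{1}{20 - 11} \cdot 65 + 7 = 2 \left(-11\right) \frac{1}{9} \cdot 65 + 7 = \left(- \frac{22}{9}\right) 65 + 7 = - \frac{1430}{9} + 7 = - \frac{1367}{9}$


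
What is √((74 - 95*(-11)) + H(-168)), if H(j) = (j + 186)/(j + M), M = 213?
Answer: √27985/5 ≈ 33.457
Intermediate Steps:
H(j) = (186 + j)/(213 + j) (H(j) = (j + 186)/(j + 213) = (186 + j)/(213 + j))
√((74 - 95*(-11)) + H(-168)) = √((74 - 95*(-11)) + (186 - 168)/(213 - 168)) = √((74 + 1045) + 18/45) = √(1119 + (1/45)*18) = √(1119 + ⅖) = √(5597/5) = √27985/5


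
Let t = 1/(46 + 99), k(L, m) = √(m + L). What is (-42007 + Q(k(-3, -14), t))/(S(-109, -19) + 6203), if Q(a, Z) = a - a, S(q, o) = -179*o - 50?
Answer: -2471/562 ≈ -4.3968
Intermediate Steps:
S(q, o) = -50 - 179*o
k(L, m) = √(L + m)
t = 1/145 ≈ 0.0068966
Q(a, Z) = 0
(-42007 + Q(k(-3, -14), t))/(S(-109, -19) + 6203) = (-42007 + 0)/((-50 - 179*(-19)) + 6203) = -42007/((-50 + 3401) + 6203) = -42007/(3351 + 6203) = -42007/9554 = -42007*1/9554 = -2471/562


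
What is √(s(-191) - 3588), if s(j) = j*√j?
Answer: √(-3588 - 191*I*√191) ≈ 20.813 - 63.413*I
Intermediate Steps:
s(j) = j^(3/2)
√(s(-191) - 3588) = √((-191)^(3/2) - 3588) = √(-191*I*√191 - 3588) = √(-3588 - 191*I*√191)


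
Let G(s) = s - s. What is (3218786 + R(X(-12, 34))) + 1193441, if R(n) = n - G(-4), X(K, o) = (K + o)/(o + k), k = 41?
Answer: 330917047/75 ≈ 4.4122e+6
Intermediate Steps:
G(s) = 0
X(K, o) = (K + o)/(41 + o) (X(K, o) = (K + o)/(o + 41) = (K + o)/(41 + o))
R(n) = n (R(n) = n - 1*0 = n + 0 = n)
(3218786 + R(X(-12, 34))) + 1193441 = (3218786 + (-12 + 34)/(41 + 34)) + 1193441 = (3218786 + 22/75) + 1193441 = 241408972/75 + 1193441 = 330917047/75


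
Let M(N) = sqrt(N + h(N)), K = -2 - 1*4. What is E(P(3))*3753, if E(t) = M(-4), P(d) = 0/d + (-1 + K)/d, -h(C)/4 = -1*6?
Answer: 7506*sqrt(5) ≈ 16784.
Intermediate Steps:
h(C) = 24 (h(C) = -(-4)*6 = -4*(-6) = 24)
K = -6 (K = -2 - 4 = -6)
P(d) = -7/d (P(d) = 0/d + (-1 - 6)/d = 0 - 7/d = -7/d)
M(N) = sqrt(24 + N) (M(N) = sqrt(N + 24) = sqrt(24 + N))
E(t) = 2*sqrt(5) (E(t) = sqrt(24 - 4) = sqrt(20) = 2*sqrt(5))
E(P(3))*3753 = (2*sqrt(5))*3753 = 7506*sqrt(5)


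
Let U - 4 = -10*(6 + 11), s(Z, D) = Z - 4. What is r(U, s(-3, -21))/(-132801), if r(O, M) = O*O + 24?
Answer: -27580/132801 ≈ -0.20768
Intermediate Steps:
s(Z, D) = -4 + Z
U = -166 (U = 4 - 10*(6 + 11) = 4 - 10*17 = 4 - 170 = -166)
r(O, M) = 24 + O² (r(O, M) = O² + 24 = 24 + O²)
r(U, s(-3, -21))/(-132801) = (24 + (-166)²)/(-132801) = (24 + 27556)*(-1/132801) = 27580*(-1/132801) = -27580/132801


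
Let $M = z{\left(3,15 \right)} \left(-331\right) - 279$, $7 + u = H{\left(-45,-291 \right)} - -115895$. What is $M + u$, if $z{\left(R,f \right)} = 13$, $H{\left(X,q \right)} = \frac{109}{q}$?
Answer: $\frac{32389937}{291} \approx 1.1131 \cdot 10^{5}$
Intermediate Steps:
$u = \frac{33723299}{291}$ ($u = -7 + \left(\frac{109}{-291} - -115895\right) = -7 + \left(109 \left(- \frac{1}{291}\right) + 115895\right) = -7 + \left(- \frac{109}{291} + 115895\right) = -7 + \frac{33725336}{291} = \frac{33723299}{291} \approx 1.1589 \cdot 10^{5}$)
$M = -4582$ ($M = 13 \left(-331\right) - 279 = -4303 - 279 = -4582$)
$M + u = -4582 + \frac{33723299}{291} = \frac{32389937}{291}$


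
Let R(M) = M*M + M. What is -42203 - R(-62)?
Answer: -45985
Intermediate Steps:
R(M) = M + M**2 (R(M) = M**2 + M = M + M**2)
-42203 - R(-62) = -42203 - (-62)*(1 - 62) = -42203 - (-62)*(-61) = -42203 - 1*3782 = -42203 - 3782 = -45985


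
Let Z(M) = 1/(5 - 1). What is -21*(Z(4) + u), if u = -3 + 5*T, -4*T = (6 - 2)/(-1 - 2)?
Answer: 91/4 ≈ 22.750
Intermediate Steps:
T = 1/3 (T = -(6 - 2)/(4*(-1 - 2)) = -1/(-3) = -(-1)/3 = -1/4*(-4/3) = 1/3 ≈ 0.33333)
u = -4/3 (u = -3 + 5*(1/3) = -3 + 5/3 = -4/3 ≈ -1.3333)
Z(M) = 1/4
-21*(Z(4) + u) = -21*(1/4 - 4/3) = -21*(-13/12) = 91/4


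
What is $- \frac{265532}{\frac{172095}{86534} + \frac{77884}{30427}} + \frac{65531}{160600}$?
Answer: $- \frac{16040106436019260407}{274762478361800} \approx -58378.0$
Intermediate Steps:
$- \frac{265532}{\frac{172095}{86534} + \frac{77884}{30427}} + \frac{65531}{160600} = - \frac{265532}{172095 \cdot \frac{1}{86534} + 77884 \cdot \frac{1}{30427}} + 65531 \cdot \frac{1}{160600} = - \frac{265532}{\frac{24585}{12362} + \frac{77884}{30427}} + \frac{65531}{160600} = - \frac{265532}{\frac{1710849803}{376138574}} + \frac{65531}{160600} = \left(-265532\right) \frac{376138574}{1710849803} + \frac{65531}{160600} = - \frac{99876827831368}{1710849803} + \frac{65531}{160600} = - \frac{16040106436019260407}{274762478361800}$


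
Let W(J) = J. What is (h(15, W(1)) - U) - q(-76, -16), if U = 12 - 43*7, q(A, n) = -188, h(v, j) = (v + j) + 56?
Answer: 549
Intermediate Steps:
h(v, j) = 56 + j + v (h(v, j) = (j + v) + 56 = 56 + j + v)
U = -289 (U = 12 - 301 = -289)
(h(15, W(1)) - U) - q(-76, -16) = ((56 + 1 + 15) - 1*(-289)) - 1*(-188) = (72 + 289) + 188 = 361 + 188 = 549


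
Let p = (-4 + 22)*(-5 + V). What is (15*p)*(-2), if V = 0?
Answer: 2700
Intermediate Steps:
p = -90 (p = (-4 + 22)*(-5 + 0) = 18*(-5) = -90)
(15*p)*(-2) = (15*(-90))*(-2) = -1350*(-2) = 2700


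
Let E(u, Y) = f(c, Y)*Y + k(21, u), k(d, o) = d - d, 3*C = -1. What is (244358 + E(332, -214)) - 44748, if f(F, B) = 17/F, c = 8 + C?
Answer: 4580116/23 ≈ 1.9914e+5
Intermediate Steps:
C = -1/3 (C = (1/3)*(-1) = -1/3 ≈ -0.33333)
c = 23/3 (c = 8 - 1/3 = 23/3 ≈ 7.6667)
k(d, o) = 0
E(u, Y) = 51*Y/23 (E(u, Y) = (17/(23/3))*Y + 0 = (17*(3/23))*Y + 0 = 51*Y/23 + 0 = 51*Y/23)
(244358 + E(332, -214)) - 44748 = (244358 + (51/23)*(-214)) - 44748 = (244358 - 10914/23) - 44748 = 5609320/23 - 44748 = 4580116/23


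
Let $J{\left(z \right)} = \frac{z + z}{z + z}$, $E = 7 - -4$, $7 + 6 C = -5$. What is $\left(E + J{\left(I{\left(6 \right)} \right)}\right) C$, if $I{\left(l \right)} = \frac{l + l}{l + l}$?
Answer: $-24$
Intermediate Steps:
$C = -2$ ($C = - \frac{7}{6} + \frac{1}{6} \left(-5\right) = - \frac{7}{6} - \frac{5}{6} = -2$)
$I{\left(l \right)} = 1$ ($I{\left(l \right)} = \frac{2 l}{2 l} = 2 l \frac{1}{2 l} = 1$)
$E = 11$ ($E = 7 + \left(-18 + 22\right) = 7 + 4 = 11$)
$J{\left(z \right)} = 1$ ($J{\left(z \right)} = \frac{2 z}{2 z} = 2 z \frac{1}{2 z} = 1$)
$\left(E + J{\left(I{\left(6 \right)} \right)}\right) C = \left(11 + 1\right) \left(-2\right) = 12 \left(-2\right) = -24$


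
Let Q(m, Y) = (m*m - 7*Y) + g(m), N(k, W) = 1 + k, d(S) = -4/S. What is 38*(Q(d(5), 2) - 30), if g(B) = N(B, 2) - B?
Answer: -40242/25 ≈ -1609.7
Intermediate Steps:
g(B) = 1 (g(B) = (1 + B) - B = 1)
Q(m, Y) = 1 + m² - 7*Y (Q(m, Y) = (m*m - 7*Y) + 1 = (m² - 7*Y) + 1 = 1 + m² - 7*Y)
38*(Q(d(5), 2) - 30) = 38*((1 + (-4/5)² - 7*2) - 30) = 38*((1 + (-4*⅕)² - 14) - 30) = 38*((1 + (-⅘)² - 14) - 30) = 38*((1 + 16/25 - 14) - 30) = 38*(-309/25 - 30) = 38*(-1059/25) = -40242/25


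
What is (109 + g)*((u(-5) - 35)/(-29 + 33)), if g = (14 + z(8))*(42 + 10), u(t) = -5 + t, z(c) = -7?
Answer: -21285/4 ≈ -5321.3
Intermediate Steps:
g = 364 (g = (14 - 7)*(42 + 10) = 7*52 = 364)
(109 + g)*((u(-5) - 35)/(-29 + 33)) = (109 + 364)*(((-5 - 5) - 35)/(-29 + 33)) = 473*((-10 - 35)/4) = 473*(-45*¼) = 473*(-45/4) = -21285/4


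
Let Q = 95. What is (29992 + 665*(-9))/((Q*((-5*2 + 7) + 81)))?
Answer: 24007/7410 ≈ 3.2398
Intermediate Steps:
(29992 + 665*(-9))/((Q*((-5*2 + 7) + 81))) = (29992 + 665*(-9))/((95*((-5*2 + 7) + 81))) = (29992 - 5985)/((95*((-10 + 7) + 81))) = 24007/((95*(-3 + 81))) = 24007/((95*78)) = 24007/7410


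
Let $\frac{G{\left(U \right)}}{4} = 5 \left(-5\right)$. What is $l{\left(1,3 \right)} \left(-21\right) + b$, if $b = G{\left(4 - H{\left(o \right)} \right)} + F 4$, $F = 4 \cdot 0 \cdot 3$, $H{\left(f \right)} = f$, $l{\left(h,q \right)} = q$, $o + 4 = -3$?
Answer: $-163$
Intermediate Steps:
$o = -7$ ($o = -4 - 3 = -7$)
$G{\left(U \right)} = -100$ ($G{\left(U \right)} = 4 \cdot 5 \left(-5\right) = 4 \left(-25\right) = -100$)
$F = 0$ ($F = 0 \cdot 3 = 0$)
$b = -100$ ($b = -100 + 0 \cdot 4 = -100 + 0 = -100$)
$l{\left(1,3 \right)} \left(-21\right) + b = 3 \left(-21\right) - 100 = -63 - 100 = -163$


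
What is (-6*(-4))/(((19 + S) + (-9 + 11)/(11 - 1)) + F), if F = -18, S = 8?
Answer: 60/23 ≈ 2.6087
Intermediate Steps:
(-6*(-4))/(((19 + S) + (-9 + 11)/(11 - 1)) + F) = (-6*(-4))/(((19 + 8) + (-9 + 11)/(11 - 1)) - 18) = 24/((27 + 2/10) - 18) = 24/((27 + 2*(1/10)) - 18) = 24/((27 + 1/5) - 18) = 24/(136/5 - 18) = 24/(46/5) = (5/46)*24 = 60/23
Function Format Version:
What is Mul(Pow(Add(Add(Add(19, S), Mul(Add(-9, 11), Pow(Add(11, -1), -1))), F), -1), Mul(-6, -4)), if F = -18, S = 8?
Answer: Rational(60, 23) ≈ 2.6087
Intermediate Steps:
Mul(Pow(Add(Add(Add(19, S), Mul(Add(-9, 11), Pow(Add(11, -1), -1))), F), -1), Mul(-6, -4)) = Mul(Pow(Add(Add(Add(19, 8), Mul(Add(-9, 11), Pow(Add(11, -1), -1))), -18), -1), Mul(-6, -4)) = Mul(Pow(Add(Add(27, Mul(2, Pow(10, -1))), -18), -1), 24) = Mul(Pow(Add(Add(27, Mul(2, Rational(1, 10))), -18), -1), 24) = Mul(Pow(Add(Add(27, Rational(1, 5)), -18), -1), 24) = Mul(Pow(Add(Rational(136, 5), -18), -1), 24) = Mul(Pow(Rational(46, 5), -1), 24) = Mul(Rational(5, 46), 24) = Rational(60, 23)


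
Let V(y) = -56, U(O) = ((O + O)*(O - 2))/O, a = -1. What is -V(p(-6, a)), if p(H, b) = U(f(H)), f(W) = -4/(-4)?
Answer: 56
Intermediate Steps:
f(W) = 1 (f(W) = -4*(-1/4) = 1)
U(O) = -4 + 2*O (U(O) = ((2*O)*(-2 + O))/O = (2*O*(-2 + O))/O = -4 + 2*O)
p(H, b) = -2 (p(H, b) = -4 + 2*1 = -4 + 2 = -2)
-V(p(-6, a)) = -1*(-56) = 56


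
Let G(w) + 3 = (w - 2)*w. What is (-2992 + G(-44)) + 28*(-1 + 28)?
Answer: -215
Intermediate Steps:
G(w) = -3 + w*(-2 + w) (G(w) = -3 + (w - 2)*w = -3 + (-2 + w)*w = -3 + w*(-2 + w))
(-2992 + G(-44)) + 28*(-1 + 28) = (-2992 + (-3 + (-44)**2 - 2*(-44))) + 28*(-1 + 28) = (-2992 + (-3 + 1936 + 88)) + 28*27 = (-2992 + 2021) + 756 = -971 + 756 = -215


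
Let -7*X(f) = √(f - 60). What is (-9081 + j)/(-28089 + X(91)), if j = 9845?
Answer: -525769902/19330302049 + 2674*√31/19330302049 ≈ -0.027198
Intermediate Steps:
X(f) = -√(-60 + f)/7 (X(f) = -√(f - 60)/7 = -√(-60 + f)/7)
(-9081 + j)/(-28089 + X(91)) = (-9081 + 9845)/(-28089 - √(-60 + 91)/7) = 764/(-28089 - √31/7)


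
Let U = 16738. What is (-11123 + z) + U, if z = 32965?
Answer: 38580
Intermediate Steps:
(-11123 + z) + U = (-11123 + 32965) + 16738 = 21842 + 16738 = 38580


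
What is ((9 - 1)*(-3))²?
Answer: 576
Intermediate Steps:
((9 - 1)*(-3))² = (8*(-3))² = (-24)² = 576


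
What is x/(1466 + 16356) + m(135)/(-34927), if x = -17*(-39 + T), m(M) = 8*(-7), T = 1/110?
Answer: 2656415871/68471589340 ≈ 0.038796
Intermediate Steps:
T = 1/110 ≈ 0.0090909
m(M) = -56
x = 72913/110 (x = -17*(-39 + 1/110) = -17*(-4289/110) = 72913/110 ≈ 662.85)
x/(1466 + 16356) + m(135)/(-34927) = 72913/(110*(1466 + 16356)) - 56/(-34927) = (72913/110)/17822 - 56*(-1/34927) = (72913/110)*(1/17822) + 56/34927 = 72913/1960420 + 56/34927 = 2656415871/68471589340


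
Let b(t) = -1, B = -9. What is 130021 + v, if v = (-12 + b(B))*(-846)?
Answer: 141019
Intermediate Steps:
v = 10998 (v = (-12 - 1)*(-846) = -13*(-846) = 10998)
130021 + v = 130021 + 10998 = 141019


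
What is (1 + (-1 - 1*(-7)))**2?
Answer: 49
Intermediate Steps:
(1 + (-1 - 1*(-7)))**2 = (1 + (-1 + 7))**2 = (1 + 6)**2 = 7**2 = 49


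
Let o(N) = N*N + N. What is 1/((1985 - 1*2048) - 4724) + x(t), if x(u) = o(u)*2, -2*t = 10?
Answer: 191479/4787 ≈ 40.000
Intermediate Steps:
t = -5 (t = -½*10 = -5)
o(N) = N + N² (o(N) = N² + N = N + N²)
x(u) = 2*u*(1 + u) (x(u) = (u*(1 + u))*2 = 2*u*(1 + u))
1/((1985 - 1*2048) - 4724) + x(t) = 1/((1985 - 1*2048) - 4724) + 2*(-5)*(1 - 5) = 1/((1985 - 2048) - 4724) + 2*(-5)*(-4) = 1/(-63 - 4724) + 40 = 1/(-4787) + 40 = -1/4787 + 40 = 191479/4787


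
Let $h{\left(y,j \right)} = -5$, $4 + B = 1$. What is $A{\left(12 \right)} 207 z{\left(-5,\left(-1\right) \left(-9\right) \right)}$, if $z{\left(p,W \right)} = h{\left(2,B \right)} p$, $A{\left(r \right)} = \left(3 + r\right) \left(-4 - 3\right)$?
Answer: $-543375$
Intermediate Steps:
$B = -3$ ($B = -4 + 1 = -3$)
$A{\left(r \right)} = -21 - 7 r$ ($A{\left(r \right)} = \left(3 + r\right) \left(-7\right) = -21 - 7 r$)
$z{\left(p,W \right)} = - 5 p$
$A{\left(12 \right)} 207 z{\left(-5,\left(-1\right) \left(-9\right) \right)} = \left(-21 - 84\right) 207 \left(\left(-5\right) \left(-5\right)\right) = \left(-21 - 84\right) 207 \cdot 25 = \left(-105\right) 207 \cdot 25 = \left(-21735\right) 25 = -543375$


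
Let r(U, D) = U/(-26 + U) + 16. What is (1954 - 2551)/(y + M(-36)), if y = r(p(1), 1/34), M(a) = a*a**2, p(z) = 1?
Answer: 4975/388667 ≈ 0.012800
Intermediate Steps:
M(a) = a**3
r(U, D) = 16 + U/(-26 + U) (r(U, D) = U/(-26 + U) + 16 = 16 + U/(-26 + U))
y = 399/25 (y = (-416 + 17*1)/(-26 + 1) = (-416 + 17)/(-25) = -1/25*(-399) = 399/25 ≈ 15.960)
(1954 - 2551)/(y + M(-36)) = (1954 - 2551)/(399/25 + (-36)**3) = -597/(399/25 - 46656) = -597/(-1166001/25) = -597*(-25/1166001) = 4975/388667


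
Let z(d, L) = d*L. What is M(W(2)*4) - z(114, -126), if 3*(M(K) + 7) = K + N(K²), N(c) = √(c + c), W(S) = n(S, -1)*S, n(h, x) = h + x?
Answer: 43079/3 + 8*√2/3 ≈ 14363.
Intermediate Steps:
W(S) = S*(-1 + S) (W(S) = (S - 1)*S = (-1 + S)*S = S*(-1 + S))
N(c) = √2*√c (N(c) = √(2*c) = √2*√c)
z(d, L) = L*d
M(K) = -7 + K/3 + √2*√(K²)/3 (M(K) = -7 + (K + √2*√(K²))/3 = -7 + (K/3 + √2*√(K²)/3) = -7 + K/3 + √2*√(K²)/3)
M(W(2)*4) - z(114, -126) = (-7 + ((2*(-1 + 2))*4)/3 + √2*√(((2*(-1 + 2))*4)²)/3) - (-126)*114 = (-7 + ((2*1)*4)/3 + √2*√(((2*1)*4)²)/3) - 1*(-14364) = (-7 + (2*4)/3 + √2*√((2*4)²)/3) + 14364 = (-7 + (⅓)*8 + √2*√(8²)/3) + 14364 = (-7 + 8/3 + √2*√64/3) + 14364 = (-7 + 8/3 + (⅓)*√2*8) + 14364 = (-7 + 8/3 + 8*√2/3) + 14364 = (-13/3 + 8*√2/3) + 14364 = 43079/3 + 8*√2/3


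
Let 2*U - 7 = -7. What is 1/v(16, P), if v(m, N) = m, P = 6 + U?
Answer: 1/16 ≈ 0.062500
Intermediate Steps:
U = 0 (U = 7/2 + (½)*(-7) = 7/2 - 7/2 = 0)
P = 6 (P = 6 + 0 = 6)
1/v(16, P) = 1/16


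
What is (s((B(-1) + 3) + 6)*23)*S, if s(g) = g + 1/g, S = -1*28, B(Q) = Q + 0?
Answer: -10465/2 ≈ -5232.5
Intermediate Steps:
B(Q) = Q
S = -28
(s((B(-1) + 3) + 6)*23)*S = ((((-1 + 3) + 6) + 1/((-1 + 3) + 6))*23)*(-28) = (((2 + 6) + 1/(2 + 6))*23)*(-28) = ((8 + 1/8)*23)*(-28) = ((65/8)*23)*(-28) = (1495/8)*(-28) = -10465/2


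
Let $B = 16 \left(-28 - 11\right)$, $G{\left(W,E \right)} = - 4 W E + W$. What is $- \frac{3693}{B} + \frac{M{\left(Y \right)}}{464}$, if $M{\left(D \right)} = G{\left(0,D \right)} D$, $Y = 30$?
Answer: $\frac{1231}{208} \approx 5.9183$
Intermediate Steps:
$G{\left(W,E \right)} = W - 4 E W$ ($G{\left(W,E \right)} = - 4 E W + W = W - 4 E W$)
$M{\left(D \right)} = 0$ ($M{\left(D \right)} = 0 \left(1 - 4 D\right) D = 0 D = 0$)
$B = -624$ ($B = 16 \left(-39\right) = -624$)
$- \frac{3693}{B} + \frac{M{\left(Y \right)}}{464} = - \frac{3693}{-624} + \frac{0}{464} = \left(-3693\right) \left(- \frac{1}{624}\right) + 0 \cdot \frac{1}{464} = \frac{1231}{208} + 0 = \frac{1231}{208}$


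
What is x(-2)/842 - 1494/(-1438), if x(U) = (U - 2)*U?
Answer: 317363/302699 ≈ 1.0484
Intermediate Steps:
x(U) = U*(-2 + U) (x(U) = (-2 + U)*U = U*(-2 + U))
x(-2)/842 - 1494/(-1438) = -2*(-2 - 2)/842 - 1494/(-1438) = -2*(-4)*(1/842) - 1494*(-1/1438) = 8*(1/842) + 747/719 = 4/421 + 747/719 = 317363/302699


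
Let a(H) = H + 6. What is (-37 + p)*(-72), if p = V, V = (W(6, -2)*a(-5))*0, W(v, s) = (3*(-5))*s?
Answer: 2664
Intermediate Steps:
a(H) = 6 + H
W(v, s) = -15*s
V = 0 (V = ((-15*(-2))*(6 - 5))*0 = (30*1)*0 = 30*0 = 0)
p = 0
(-37 + p)*(-72) = (-37 + 0)*(-72) = -37*(-72) = 2664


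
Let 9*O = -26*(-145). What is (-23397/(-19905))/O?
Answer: 70191/25013950 ≈ 0.0028061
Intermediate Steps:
O = 3770/9 (O = (-26*(-145))/9 = (⅑)*3770 = 3770/9 ≈ 418.89)
(-23397/(-19905))/O = (-23397/(-19905))/(3770/9) = -23397*(-1/19905)*(9/3770) = (7799/6635)*(9/3770) = 70191/25013950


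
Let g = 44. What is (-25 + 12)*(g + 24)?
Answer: -884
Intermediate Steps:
(-25 + 12)*(g + 24) = (-25 + 12)*(44 + 24) = -13*68 = -884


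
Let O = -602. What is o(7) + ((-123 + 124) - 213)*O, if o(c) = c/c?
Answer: 127625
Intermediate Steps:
o(c) = 1
o(7) + ((-123 + 124) - 213)*O = 1 + ((-123 + 124) - 213)*(-602) = 1 + (1 - 213)*(-602) = 1 - 212*(-602) = 1 + 127624 = 127625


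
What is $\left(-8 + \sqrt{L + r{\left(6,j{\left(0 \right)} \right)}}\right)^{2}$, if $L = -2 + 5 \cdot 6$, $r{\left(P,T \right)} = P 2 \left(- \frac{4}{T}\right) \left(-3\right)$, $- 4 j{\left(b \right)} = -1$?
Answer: $668 - 32 \sqrt{151} \approx 274.78$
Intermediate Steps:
$j{\left(b \right)} = \frac{1}{4}$ ($j{\left(b \right)} = \left(- \frac{1}{4}\right) \left(-1\right) = \frac{1}{4}$)
$r{\left(P,T \right)} = \frac{24 P}{T}$ ($r{\left(P,T \right)} = 2 P \left(- \frac{4}{T}\right) \left(-3\right) = - \frac{8 P}{T} \left(-3\right) = \frac{24 P}{T}$)
$L = 28$ ($L = -2 + 30 = 28$)
$\left(-8 + \sqrt{L + r{\left(6,j{\left(0 \right)} \right)}}\right)^{2} = \left(-8 + \sqrt{28 + 24 \cdot 6 \frac{1}{\frac{1}{4}}}\right)^{2} = \left(-8 + \sqrt{28 + 24 \cdot 6 \cdot 4}\right)^{2} = \left(-8 + \sqrt{28 + 576}\right)^{2} = \left(-8 + \sqrt{604}\right)^{2} = \left(-8 + 2 \sqrt{151}\right)^{2}$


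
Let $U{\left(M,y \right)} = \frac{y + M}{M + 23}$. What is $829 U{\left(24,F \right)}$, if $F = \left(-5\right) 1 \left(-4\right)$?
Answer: $\frac{36476}{47} \approx 776.08$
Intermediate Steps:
$F = 20$ ($F = \left(-5\right) \left(-4\right) = 20$)
$U{\left(M,y \right)} = \frac{M + y}{23 + M}$
$829 U{\left(24,F \right)} = 829 \frac{24 + 20}{23 + 24} = 829 \cdot \frac{1}{47} \cdot 44 = 829 \cdot \frac{44}{47} = \frac{36476}{47}$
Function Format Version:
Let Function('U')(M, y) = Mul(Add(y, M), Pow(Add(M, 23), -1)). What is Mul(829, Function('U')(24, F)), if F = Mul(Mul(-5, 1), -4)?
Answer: Rational(36476, 47) ≈ 776.08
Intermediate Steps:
F = 20 (F = Mul(-5, -4) = 20)
Function('U')(M, y) = Mul(Pow(Add(23, M), -1), Add(M, y)) (Function('U')(M, y) = Mul(Add(M, y), Pow(Add(23, M), -1)) = Mul(Pow(Add(23, M), -1), Add(M, y)))
Mul(829, Function('U')(24, F)) = Mul(829, Mul(Pow(Add(23, 24), -1), Add(24, 20))) = Mul(829, Mul(Pow(47, -1), 44)) = Mul(829, Mul(Rational(1, 47), 44)) = Mul(829, Rational(44, 47)) = Rational(36476, 47)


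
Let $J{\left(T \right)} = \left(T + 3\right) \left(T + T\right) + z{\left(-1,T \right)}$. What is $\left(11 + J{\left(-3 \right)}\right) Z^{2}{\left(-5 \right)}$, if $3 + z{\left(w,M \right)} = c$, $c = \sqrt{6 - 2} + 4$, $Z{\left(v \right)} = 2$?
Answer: $56$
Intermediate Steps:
$c = 6$ ($c = \sqrt{4} + 4 = 2 + 4 = 6$)
$z{\left(w,M \right)} = 3$ ($z{\left(w,M \right)} = -3 + 6 = 3$)
$J{\left(T \right)} = 3 + 2 T \left(3 + T\right)$ ($J{\left(T \right)} = \left(T + 3\right) \left(T + T\right) + 3 = \left(3 + T\right) 2 T + 3 = 2 T \left(3 + T\right) + 3 = 3 + 2 T \left(3 + T\right)$)
$\left(11 + J{\left(-3 \right)}\right) Z^{2}{\left(-5 \right)} = \left(11 + \left(3 + 2 \left(-3\right)^{2} + 6 \left(-3\right)\right)\right) 2^{2} = \left(11 + \left(3 + 2 \cdot 9 - 18\right)\right) 4 = \left(11 + \left(3 + 18 - 18\right)\right) 4 = \left(11 + 3\right) 4 = 14 \cdot 4 = 56$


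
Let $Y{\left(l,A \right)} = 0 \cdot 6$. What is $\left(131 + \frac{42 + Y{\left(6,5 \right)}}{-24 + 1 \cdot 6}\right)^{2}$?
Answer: $\frac{148996}{9} \approx 16555.0$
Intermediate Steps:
$Y{\left(l,A \right)} = 0$
$\left(131 + \frac{42 + Y{\left(6,5 \right)}}{-24 + 1 \cdot 6}\right)^{2} = \left(131 + \frac{42 + 0}{-24 + 1 \cdot 6}\right)^{2} = \left(131 + \frac{42}{-24 + 6}\right)^{2} = \left(131 + \frac{42}{-18}\right)^{2} = \left(131 + 42 \left(- \frac{1}{18}\right)\right)^{2} = \left(131 - \frac{7}{3}\right)^{2} = \left(\frac{386}{3}\right)^{2} = \frac{148996}{9}$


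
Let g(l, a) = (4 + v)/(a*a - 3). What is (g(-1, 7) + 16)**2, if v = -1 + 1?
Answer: 136900/529 ≈ 258.79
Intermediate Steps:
v = 0
g(l, a) = 4/(-3 + a**2) (g(l, a) = (4 + 0)/(a*a - 3) = 4/(a**2 - 3) = 4/(-3 + a**2))
(g(-1, 7) + 16)**2 = (4/(-3 + 7**2) + 16)**2 = (4/(-3 + 49) + 16)**2 = (4/46 + 16)**2 = (4*(1/46) + 16)**2 = (2/23 + 16)**2 = (370/23)**2 = 136900/529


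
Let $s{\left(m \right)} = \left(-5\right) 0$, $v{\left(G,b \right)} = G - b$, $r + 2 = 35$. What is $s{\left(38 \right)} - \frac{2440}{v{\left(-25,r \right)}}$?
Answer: $\frac{1220}{29} \approx 42.069$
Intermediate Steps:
$r = 33$ ($r = -2 + 35 = 33$)
$s{\left(m \right)} = 0$
$s{\left(38 \right)} - \frac{2440}{v{\left(-25,r \right)}} = 0 - \frac{2440}{-25 - 33} = 0 - \frac{2440}{-58} = 0 - - \frac{1220}{29} = 0 + \frac{1220}{29} = \frac{1220}{29}$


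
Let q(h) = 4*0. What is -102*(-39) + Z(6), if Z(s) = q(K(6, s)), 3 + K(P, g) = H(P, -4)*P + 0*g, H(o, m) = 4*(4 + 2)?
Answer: 3978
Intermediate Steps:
H(o, m) = 24 (H(o, m) = 4*6 = 24)
K(P, g) = -3 + 24*P (K(P, g) = -3 + (24*P + 0*g) = -3 + (24*P + 0) = -3 + 24*P)
q(h) = 0
Z(s) = 0
-102*(-39) + Z(6) = -102*(-39) + 0 = 3978 + 0 = 3978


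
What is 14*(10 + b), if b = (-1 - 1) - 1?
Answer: 98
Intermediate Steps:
b = -3 (b = -2 - 1 = -3)
14*(10 + b) = 14*(10 - 3) = 14*7 = 98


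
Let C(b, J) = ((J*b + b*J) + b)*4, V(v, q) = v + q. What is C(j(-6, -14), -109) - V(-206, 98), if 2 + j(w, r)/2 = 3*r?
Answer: 76492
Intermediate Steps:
V(v, q) = q + v
j(w, r) = -4 + 6*r (j(w, r) = -4 + 2*(3*r) = -4 + 6*r)
C(b, J) = 4*b + 8*J*b (C(b, J) = ((J*b + J*b) + b)*4 = (2*J*b + b)*4 = (b + 2*J*b)*4 = 4*b + 8*J*b)
C(j(-6, -14), -109) - V(-206, 98) = 4*(-4 + 6*(-14))*(1 + 2*(-109)) - (98 - 206) = 4*(-4 - 84)*(1 - 218) - 1*(-108) = 4*(-88)*(-217) + 108 = 76384 + 108 = 76492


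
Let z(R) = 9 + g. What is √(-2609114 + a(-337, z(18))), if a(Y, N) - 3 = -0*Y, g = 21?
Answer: I*√2609111 ≈ 1615.3*I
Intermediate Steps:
z(R) = 30 (z(R) = 9 + 21 = 30)
a(Y, N) = 3 (a(Y, N) = 3 - 0*Y = 3 - 1*0 = 3 + 0 = 3)
√(-2609114 + a(-337, z(18))) = √(-2609114 + 3) = √(-2609111) = I*√2609111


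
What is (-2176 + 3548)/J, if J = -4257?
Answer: -1372/4257 ≈ -0.32229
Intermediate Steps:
(-2176 + 3548)/J = (-2176 + 3548)/(-4257) = 1372*(-1/4257) = -1372/4257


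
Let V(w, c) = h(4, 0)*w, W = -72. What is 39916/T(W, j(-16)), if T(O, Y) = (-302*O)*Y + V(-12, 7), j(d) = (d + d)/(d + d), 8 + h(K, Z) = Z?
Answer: 9979/5460 ≈ 1.8277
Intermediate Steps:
h(K, Z) = -8 + Z
j(d) = 1 (j(d) = (2*d)/((2*d)) = (2*d)*(1/(2*d)) = 1)
V(w, c) = -8*w (V(w, c) = (-8 + 0)*w = -8*w)
T(O, Y) = 96 - 302*O*Y (T(O, Y) = (-302*O)*Y - 8*(-12) = -302*O*Y + 96 = 96 - 302*O*Y)
39916/T(W, j(-16)) = 39916/(96 - 302*(-72)*1) = 39916/(96 + 21744) = 39916/21840 = 39916*(1/21840) = 9979/5460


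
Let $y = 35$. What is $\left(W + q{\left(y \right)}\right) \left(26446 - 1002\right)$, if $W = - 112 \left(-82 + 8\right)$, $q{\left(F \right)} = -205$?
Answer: $205663852$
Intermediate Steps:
$W = 8288$ ($W = \left(-112\right) \left(-74\right) = 8288$)
$\left(W + q{\left(y \right)}\right) \left(26446 - 1002\right) = \left(8288 - 205\right) \left(26446 - 1002\right) = 8083 \cdot 25444 = 205663852$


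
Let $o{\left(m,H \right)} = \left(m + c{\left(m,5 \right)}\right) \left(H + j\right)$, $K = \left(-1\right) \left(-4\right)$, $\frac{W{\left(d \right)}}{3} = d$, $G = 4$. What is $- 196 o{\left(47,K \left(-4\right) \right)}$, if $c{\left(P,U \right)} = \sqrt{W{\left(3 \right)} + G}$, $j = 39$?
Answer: $-211876 - 4508 \sqrt{13} \approx -2.2813 \cdot 10^{5}$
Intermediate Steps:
$W{\left(d \right)} = 3 d$
$c{\left(P,U \right)} = \sqrt{13}$ ($c{\left(P,U \right)} = \sqrt{3 \cdot 3 + 4} = \sqrt{9 + 4} = \sqrt{13}$)
$K = 4$
$o{\left(m,H \right)} = \left(39 + H\right) \left(m + \sqrt{13}\right)$ ($o{\left(m,H \right)} = \left(m + \sqrt{13}\right) \left(H + 39\right) = \left(m + \sqrt{13}\right) \left(39 + H\right) = \left(39 + H\right) \left(m + \sqrt{13}\right)$)
$- 196 o{\left(47,K \left(-4\right) \right)} = - 196 \left(39 \cdot 47 + 39 \sqrt{13} + 4 \left(-4\right) 47 + 4 \left(-4\right) \sqrt{13}\right) = - 196 \left(1833 + 39 \sqrt{13} - 752 - 16 \sqrt{13}\right) = - 196 \left(1081 + 23 \sqrt{13}\right) = -211876 - 4508 \sqrt{13}$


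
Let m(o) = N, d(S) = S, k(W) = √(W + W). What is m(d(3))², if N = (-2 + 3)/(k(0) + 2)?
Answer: ¼ ≈ 0.25000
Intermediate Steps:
k(W) = √2*√W (k(W) = √(2*W) = √2*√W)
N = ½ (N = (-2 + 3)/(√2*√0 + 2) = 1/(√2*0 + 2) = 1/(0 + 2) = 1/2 = 1*(½) = ½ ≈ 0.50000)
m(o) = ½
m(d(3))² = (½)² = ¼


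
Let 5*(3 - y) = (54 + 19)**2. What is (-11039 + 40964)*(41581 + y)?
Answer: 1212507135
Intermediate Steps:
y = -5314/5 (y = 3 - (54 + 19)**2/5 = 3 - 1/5*73**2 = 3 - 1/5*5329 = 3 - 5329/5 = -5314/5 ≈ -1062.8)
(-11039 + 40964)*(41581 + y) = (-11039 + 40964)*(41581 - 5314/5) = 29925*(202591/5) = 1212507135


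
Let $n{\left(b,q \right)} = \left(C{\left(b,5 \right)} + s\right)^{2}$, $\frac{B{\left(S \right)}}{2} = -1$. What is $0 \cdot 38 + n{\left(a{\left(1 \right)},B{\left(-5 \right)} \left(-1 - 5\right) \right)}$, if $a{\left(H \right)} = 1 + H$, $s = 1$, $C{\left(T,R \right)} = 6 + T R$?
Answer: $289$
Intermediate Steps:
$C{\left(T,R \right)} = 6 + R T$
$B{\left(S \right)} = -2$ ($B{\left(S \right)} = 2 \left(-1\right) = -2$)
$n{\left(b,q \right)} = \left(7 + 5 b\right)^{2}$ ($n{\left(b,q \right)} = \left(\left(6 + 5 b\right) + 1\right)^{2} = \left(7 + 5 b\right)^{2}$)
$0 \cdot 38 + n{\left(a{\left(1 \right)},B{\left(-5 \right)} \left(-1 - 5\right) \right)} = 0 \cdot 38 + \left(7 + 5 \left(1 + 1\right)\right)^{2} = 0 + \left(7 + 5 \cdot 2\right)^{2} = 0 + \left(7 + 10\right)^{2} = 0 + 17^{2} = 0 + 289 = 289$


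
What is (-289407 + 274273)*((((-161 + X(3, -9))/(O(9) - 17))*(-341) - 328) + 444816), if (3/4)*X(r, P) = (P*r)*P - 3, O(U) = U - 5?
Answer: -88270008442/13 ≈ -6.7900e+9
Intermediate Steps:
O(U) = -5 + U
X(r, P) = -4 + 4*r*P²/3 (X(r, P) = 4*((P*r)*P - 3)/3 = 4*(r*P² - 3)/3 = 4*(-3 + r*P²)/3 = -4 + 4*r*P²/3)
(-289407 + 274273)*((((-161 + X(3, -9))/(O(9) - 17))*(-341) - 328) + 444816) = (-289407 + 274273)*((((-161 + (-4 + (4/3)*3*(-9)²))/((-5 + 9) - 17))*(-341) - 328) + 444816) = -15134*((((-161 + (-4 + (4/3)*3*81))/(4 - 17))*(-341) - 328) + 444816) = -15134*((((-161 + (-4 + 324))/(-13))*(-341) - 328) + 444816) = -15134*((((-161 + 320)*(-1/13))*(-341) - 328) + 444816) = -15134*(((159*(-1/13))*(-341) - 328) + 444816) = -15134*((-159/13*(-341) - 328) + 444816) = -15134*((54219/13 - 328) + 444816) = -15134*(49955/13 + 444816) = -15134*5832563/13 = -88270008442/13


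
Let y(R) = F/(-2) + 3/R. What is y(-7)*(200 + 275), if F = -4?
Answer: 5225/7 ≈ 746.43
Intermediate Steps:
y(R) = 2 + 3/R (y(R) = -4/(-2) + 3/R = -4*(-1/2) + 3/R = 2 + 3/R)
y(-7)*(200 + 275) = (2 + 3/(-7))*(200 + 275) = (2 + 3*(-1/7))*475 = (2 - 3/7)*475 = (11/7)*475 = 5225/7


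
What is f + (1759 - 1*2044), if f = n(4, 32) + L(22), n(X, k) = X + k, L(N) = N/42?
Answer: -5218/21 ≈ -248.48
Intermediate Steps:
L(N) = N/42 (L(N) = N*(1/42) = N/42)
f = 767/21 (f = (4 + 32) + (1/42)*22 = 36 + 11/21 = 767/21 ≈ 36.524)
f + (1759 - 1*2044) = 767/21 + (1759 - 1*2044) = 767/21 + (1759 - 2044) = 767/21 - 285 = -5218/21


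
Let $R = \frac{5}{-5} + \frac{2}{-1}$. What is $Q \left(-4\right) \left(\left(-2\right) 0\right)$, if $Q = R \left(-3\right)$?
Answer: $0$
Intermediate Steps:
$R = -3$ ($R = 5 \left(- \frac{1}{5}\right) + 2 \left(-1\right) = -1 - 2 = -3$)
$Q = 9$ ($Q = \left(-3\right) \left(-3\right) = 9$)
$Q \left(-4\right) \left(\left(-2\right) 0\right) = 9 \left(-4\right) \left(\left(-2\right) 0\right) = \left(-36\right) 0 = 0$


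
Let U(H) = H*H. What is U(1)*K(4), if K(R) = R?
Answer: 4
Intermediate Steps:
U(H) = H**2
U(1)*K(4) = 1**2*4 = 1*4 = 4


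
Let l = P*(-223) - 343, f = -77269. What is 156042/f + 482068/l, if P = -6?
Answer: 37093650502/76882655 ≈ 482.47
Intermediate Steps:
l = 995 (l = -6*(-223) - 343 = 1338 - 343 = 995)
156042/f + 482068/l = 156042/(-77269) + 482068/995 = 156042*(-1/77269) + 482068*(1/995) = -156042/77269 + 482068/995 = 37093650502/76882655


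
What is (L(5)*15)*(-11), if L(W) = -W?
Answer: 825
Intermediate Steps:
(L(5)*15)*(-11) = (-1*5*15)*(-11) = -5*15*(-11) = -75*(-11) = 825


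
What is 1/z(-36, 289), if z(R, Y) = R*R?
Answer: 1/1296 ≈ 0.00077160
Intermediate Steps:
z(R, Y) = R²
1/z(-36, 289) = 1/((-36)²) = 1/1296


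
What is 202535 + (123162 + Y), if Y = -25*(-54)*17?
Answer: 348647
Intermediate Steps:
Y = 22950 (Y = 1350*17 = 22950)
202535 + (123162 + Y) = 202535 + (123162 + 22950) = 202535 + 146112 = 348647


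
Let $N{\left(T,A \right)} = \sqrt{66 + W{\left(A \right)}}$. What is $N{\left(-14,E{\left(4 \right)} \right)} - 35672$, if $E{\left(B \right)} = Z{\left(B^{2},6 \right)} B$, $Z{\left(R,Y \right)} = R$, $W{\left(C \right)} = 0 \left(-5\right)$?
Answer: $-35672 + \sqrt{66} \approx -35664.0$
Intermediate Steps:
$W{\left(C \right)} = 0$
$E{\left(B \right)} = B^{3}$ ($E{\left(B \right)} = B^{2} B = B^{3}$)
$N{\left(T,A \right)} = \sqrt{66}$ ($N{\left(T,A \right)} = \sqrt{66 + 0} = \sqrt{66}$)
$N{\left(-14,E{\left(4 \right)} \right)} - 35672 = \sqrt{66} - 35672 = -35672 + \sqrt{66}$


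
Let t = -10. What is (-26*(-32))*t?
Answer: -8320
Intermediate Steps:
(-26*(-32))*t = -26*(-32)*(-10) = 832*(-10) = -8320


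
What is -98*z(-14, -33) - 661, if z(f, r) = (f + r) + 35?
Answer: 515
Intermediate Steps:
z(f, r) = 35 + f + r
-98*z(-14, -33) - 661 = -98*(35 - 14 - 33) - 661 = -98*(-12) - 661 = 1176 - 661 = 515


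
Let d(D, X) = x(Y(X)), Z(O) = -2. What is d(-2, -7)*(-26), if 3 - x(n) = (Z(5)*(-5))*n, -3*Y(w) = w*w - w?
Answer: -14794/3 ≈ -4931.3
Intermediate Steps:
Y(w) = -w**2/3 + w/3 (Y(w) = -(w*w - w)/3 = -(w**2 - w)/3 = -w**2/3 + w/3)
x(n) = 3 - 10*n (x(n) = 3 - (-2*(-5))*n = 3 - 10*n)
d(D, X) = 3 - 10*X*(1 - X)/3
d(-2, -7)*(-26) = (3 + (10/3)*(-7)*(-1 - 7))*(-26) = (3 + (10/3)*(-7)*(-8))*(-26) = (3 + 560/3)*(-26) = (569/3)*(-26) = -14794/3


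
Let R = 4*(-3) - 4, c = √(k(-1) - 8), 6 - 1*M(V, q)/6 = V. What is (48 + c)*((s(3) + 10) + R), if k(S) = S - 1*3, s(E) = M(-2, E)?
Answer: 2016 + 84*I*√3 ≈ 2016.0 + 145.49*I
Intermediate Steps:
M(V, q) = 36 - 6*V
s(E) = 48 (s(E) = 36 - 6*(-2) = 36 + 12 = 48)
k(S) = -3 + S (k(S) = S - 3 = -3 + S)
c = 2*I*√3 (c = √((-3 - 1) - 8) = √(-4 - 8) = √(-12) = 2*I*√3 ≈ 3.4641*I)
R = -16 (R = -12 - 4 = -16)
(48 + c)*((s(3) + 10) + R) = (48 + 2*I*√3)*((48 + 10) - 16) = (48 + 2*I*√3)*(58 - 16) = (48 + 2*I*√3)*42 = 2016 + 84*I*√3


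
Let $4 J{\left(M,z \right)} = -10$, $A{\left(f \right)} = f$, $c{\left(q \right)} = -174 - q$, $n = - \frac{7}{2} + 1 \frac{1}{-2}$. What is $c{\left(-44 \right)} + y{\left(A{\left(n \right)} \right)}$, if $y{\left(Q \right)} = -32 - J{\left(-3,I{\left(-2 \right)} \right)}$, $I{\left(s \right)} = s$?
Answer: $- \frac{319}{2} \approx -159.5$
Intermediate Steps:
$n = -4$ ($n = \left(-7\right) \frac{1}{2} + 1 \left(- \frac{1}{2}\right) = - \frac{7}{2} - \frac{1}{2} = -4$)
$J{\left(M,z \right)} = - \frac{5}{2}$ ($J{\left(M,z \right)} = \frac{1}{4} \left(-10\right) = - \frac{5}{2}$)
$y{\left(Q \right)} = - \frac{59}{2}$ ($y{\left(Q \right)} = -32 - - \frac{5}{2} = -32 + \frac{5}{2} = - \frac{59}{2}$)
$c{\left(-44 \right)} + y{\left(A{\left(n \right)} \right)} = \left(-174 - -44\right) - \frac{59}{2} = \left(-174 + 44\right) - \frac{59}{2} = -130 - \frac{59}{2} = - \frac{319}{2}$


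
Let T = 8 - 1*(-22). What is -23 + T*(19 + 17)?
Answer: 1057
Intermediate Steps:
T = 30 (T = 8 + 22 = 30)
-23 + T*(19 + 17) = -23 + 30*(19 + 17) = -23 + 30*36 = -23 + 1080 = 1057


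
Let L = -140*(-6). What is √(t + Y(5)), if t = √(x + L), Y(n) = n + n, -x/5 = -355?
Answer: √(10 + √2615) ≈ 7.8190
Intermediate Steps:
L = 840
x = 1775 (x = -5*(-355) = 1775)
Y(n) = 2*n
t = √2615 (t = √(1775 + 840) = √2615 ≈ 51.137)
√(t + Y(5)) = √(√2615 + 2*5) = √(√2615 + 10) = √(10 + √2615)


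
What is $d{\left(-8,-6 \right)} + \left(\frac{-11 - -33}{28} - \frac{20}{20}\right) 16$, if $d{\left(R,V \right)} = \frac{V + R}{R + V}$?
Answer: $- \frac{17}{7} \approx -2.4286$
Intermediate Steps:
$d{\left(R,V \right)} = 1$ ($d{\left(R,V \right)} = \frac{R + V}{R + V} = 1$)
$d{\left(-8,-6 \right)} + \left(\frac{-11 - -33}{28} - \frac{20}{20}\right) 16 = 1 + \left(\frac{-11 - -33}{28} - \frac{20}{20}\right) 16 = 1 + \left(\left(-11 + 33\right) \frac{1}{28} - 1\right) 16 = 1 + \left(22 \cdot \frac{1}{28} - 1\right) 16 = 1 + \left(\frac{11}{14} - 1\right) 16 = 1 - \frac{24}{7} = - \frac{17}{7}$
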